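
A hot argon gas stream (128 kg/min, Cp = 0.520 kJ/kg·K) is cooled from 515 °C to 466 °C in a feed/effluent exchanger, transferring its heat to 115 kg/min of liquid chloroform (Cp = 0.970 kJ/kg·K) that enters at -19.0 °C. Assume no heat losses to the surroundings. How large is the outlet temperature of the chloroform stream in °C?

T_c,out = 10.2 °C

Heat released by hot stream: Q = 128 × 0.520 × (515 − 466) = 3261.4 kJ/min
Energy balance on cold side (adiabatic exchanger): Q = ṁ_c·Cp_c·(T_c,out − T_c,in)
T_c,out = -19.0 + 3261.4/(115 × 0.970) = 10.237 °C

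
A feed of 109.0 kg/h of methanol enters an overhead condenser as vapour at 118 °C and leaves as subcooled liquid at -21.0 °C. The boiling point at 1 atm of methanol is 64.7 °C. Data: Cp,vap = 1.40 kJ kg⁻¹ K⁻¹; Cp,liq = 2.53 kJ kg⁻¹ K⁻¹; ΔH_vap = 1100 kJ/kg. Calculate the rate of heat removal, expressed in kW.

Q_c = 42.1 kW

vapour 118→64.7 °C: -74.62 kJ/kg
condensation at 64.7 °C: -1100 kJ/kg
liquid 64.7→-21.0 °C: -216.82 kJ/kg
Δh = -74.62 + -1100 + -216.82 = -1391.4 kJ/kg
Q = ṁ·Δh = 109.0 kg/h × -1391.4 kJ/kg = -151670 kJ/h
|Q| = 42.13 kW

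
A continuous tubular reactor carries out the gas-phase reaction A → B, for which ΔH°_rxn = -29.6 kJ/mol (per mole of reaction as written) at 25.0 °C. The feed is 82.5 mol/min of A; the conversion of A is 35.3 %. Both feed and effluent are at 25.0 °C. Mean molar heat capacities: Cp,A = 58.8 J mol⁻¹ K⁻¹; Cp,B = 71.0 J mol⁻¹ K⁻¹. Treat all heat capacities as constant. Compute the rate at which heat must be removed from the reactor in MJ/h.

Q_out = 51.7 MJ/h

Extent of reaction ξ = 0.353 × 82.5 = 29.122 mol/min
Reaction term: ξ·ΔH°_rxn = 29.122 × -29.6 = -862.03 kJ/min
Q = ΔH = -862.03 kJ/min = -14.367 kW
Heat removed = 51.722 MJ/h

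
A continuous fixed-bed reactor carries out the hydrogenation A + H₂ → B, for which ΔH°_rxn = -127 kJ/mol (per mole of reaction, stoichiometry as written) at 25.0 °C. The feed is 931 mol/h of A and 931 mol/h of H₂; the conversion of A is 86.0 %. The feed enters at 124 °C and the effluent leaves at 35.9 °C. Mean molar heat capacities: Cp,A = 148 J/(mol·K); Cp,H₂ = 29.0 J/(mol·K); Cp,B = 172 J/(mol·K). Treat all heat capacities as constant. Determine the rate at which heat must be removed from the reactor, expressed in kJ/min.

Extent of reaction ξ = 0.860 × 931 = 800.66 mol/h
Reaction term: ξ·ΔH°_rxn = 800.66 × -127 = -101680 kJ/h
Sensible, feed 124→25 °C: -16314 kJ/h
Outlet flows (mol/h): A 130.34, H₂ 130.34, B 800.66
Sensible, products 25→35.9 °C: 1752.5 kJ/h
Q = ΔH = -116250 kJ/h = -32.29 kW
Heat removed = 1937.4 kJ/min

Q_out = 1940 kJ/min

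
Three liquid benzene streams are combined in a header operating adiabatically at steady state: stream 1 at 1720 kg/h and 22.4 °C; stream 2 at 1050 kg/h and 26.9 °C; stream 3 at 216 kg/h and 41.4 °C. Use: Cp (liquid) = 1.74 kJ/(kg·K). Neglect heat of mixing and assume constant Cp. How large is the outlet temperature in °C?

T_out = 25.4 °C

No heat crosses the boundary, so H_out = H_in.
T_out = Σ ṁᵢCp,ᵢTᵢ / Σ ṁᵢCp,ᵢ
      = 131740 / 5195.6 = 25.357 °C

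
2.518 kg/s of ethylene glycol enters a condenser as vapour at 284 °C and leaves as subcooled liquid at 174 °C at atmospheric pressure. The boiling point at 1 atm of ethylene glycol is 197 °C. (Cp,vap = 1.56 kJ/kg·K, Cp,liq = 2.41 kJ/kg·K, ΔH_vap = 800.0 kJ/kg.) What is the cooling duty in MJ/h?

Q_c = 8980 MJ/h

vapour 284→197 °C: -135.72 kJ/kg
condensation at 197 °C: -800 kJ/kg
liquid 197→174 °C: -55.43 kJ/kg
Δh = -135.72 + -800 + -55.43 = -991.15 kJ/kg
Q = ṁ·Δh = 2.518 kg/s × -991.15 kJ/kg = -2495.7 kJ/s
|Q| = 2495.7 kW = 8984.6 MJ/h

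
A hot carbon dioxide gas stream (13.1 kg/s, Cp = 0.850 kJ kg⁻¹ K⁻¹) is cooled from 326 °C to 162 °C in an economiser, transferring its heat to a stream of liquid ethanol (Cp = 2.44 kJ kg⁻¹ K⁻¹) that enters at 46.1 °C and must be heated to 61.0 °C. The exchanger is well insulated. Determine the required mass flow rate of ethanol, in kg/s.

ṁ_c = 50.2 kg/s

Heat released by hot stream: Q = 13.1 × 0.850 × (326 − 162) = 1826.1 kJ/s
Energy balance on cold side (adiabatic exchanger): Q = ṁ_c·Cp_c·(T_c,out − T_c,in)
ṁ_c = 1826.1 / [2.44 × (61.0 − 46.1)] = 50.229 kg/s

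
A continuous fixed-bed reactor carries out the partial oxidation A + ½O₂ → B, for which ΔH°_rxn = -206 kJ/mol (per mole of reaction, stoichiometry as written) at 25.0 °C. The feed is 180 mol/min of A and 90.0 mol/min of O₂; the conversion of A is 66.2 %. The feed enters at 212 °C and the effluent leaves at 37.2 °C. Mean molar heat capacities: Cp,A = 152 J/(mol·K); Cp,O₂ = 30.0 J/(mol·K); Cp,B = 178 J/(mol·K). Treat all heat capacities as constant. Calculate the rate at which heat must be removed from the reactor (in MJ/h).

Q_out = 1790 MJ/h

Extent of reaction ξ = 0.662 × 180 = 119.16 mol/min
Reaction term: ξ·ΔH°_rxn = 119.16 × -206 = -24547 kJ/min
Sensible, feed 212→25 °C: -5621.2 kJ/min
Outlet flows (mol/min): A 60.84, O₂ 30.42, B 119.16
Sensible, products 25→37.2 °C: 382.72 kJ/min
Q = ΔH = -29785 kJ/min = -496.42 kW
Heat removed = 1787.1 MJ/h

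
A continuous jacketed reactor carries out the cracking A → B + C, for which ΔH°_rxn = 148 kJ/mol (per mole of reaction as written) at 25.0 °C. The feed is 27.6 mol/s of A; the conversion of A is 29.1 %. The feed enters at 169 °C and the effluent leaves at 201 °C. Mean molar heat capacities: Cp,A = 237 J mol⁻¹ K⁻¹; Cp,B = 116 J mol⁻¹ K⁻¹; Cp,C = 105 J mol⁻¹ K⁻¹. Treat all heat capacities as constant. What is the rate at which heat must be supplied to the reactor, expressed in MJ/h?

Extent of reaction ξ = 0.291 × 27.6 = 8.0316 mol/s
Reaction term: ξ·ΔH°_rxn = 8.0316 × 148 = 1188.7 kJ/s
Sensible, feed 169→25 °C: -941.93 kJ/s
Outlet flows (mol/s): A 19.568, B 8.0316, C 8.0316
Sensible, products 25→201 °C: 1128.6 kJ/s
Q = ΔH = 1375.4 kJ/s = 1375.4 kW
Heat supplied = 4951.4 MJ/h

Q_in = 4950 MJ/h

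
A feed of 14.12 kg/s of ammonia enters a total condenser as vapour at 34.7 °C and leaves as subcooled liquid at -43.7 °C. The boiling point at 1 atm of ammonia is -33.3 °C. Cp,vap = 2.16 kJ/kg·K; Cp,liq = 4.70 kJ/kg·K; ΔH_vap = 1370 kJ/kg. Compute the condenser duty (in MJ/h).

vapour 34.7→-33.3 °C: -146.88 kJ/kg
condensation at -33.3 °C: -1370 kJ/kg
liquid -33.3→-43.7 °C: -48.88 kJ/kg
Δh = -146.88 + -1370 + -48.88 = -1565.8 kJ/kg
Q = ṁ·Δh = 14.12 kg/s × -1565.8 kJ/kg = -22109 kJ/s
|Q| = 22109 kW = 79591 MJ/h

Q_c = 79600 MJ/h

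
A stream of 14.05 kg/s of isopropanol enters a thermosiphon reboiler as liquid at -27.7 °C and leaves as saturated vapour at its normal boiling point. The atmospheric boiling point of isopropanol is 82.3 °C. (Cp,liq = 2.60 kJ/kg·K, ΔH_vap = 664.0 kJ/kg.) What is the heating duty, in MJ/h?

Q = 48100 MJ/h

liquid -27.7→82.3 °C: 286 kJ/kg
vaporisation at 82.3 °C: 664 kJ/kg
Δh = 286 + 664 = 950 kJ/kg
Q = ṁ·Δh = 14.05 kg/s × 950 kJ/kg = 13348 kJ/s
|Q| = 13348 kW = 48051 MJ/h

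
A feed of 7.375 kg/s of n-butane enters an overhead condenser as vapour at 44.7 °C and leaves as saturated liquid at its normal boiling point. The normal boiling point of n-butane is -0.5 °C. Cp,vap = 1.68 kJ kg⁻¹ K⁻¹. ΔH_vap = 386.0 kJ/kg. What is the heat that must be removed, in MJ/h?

vapour 44.7→-0.5 °C: -75.936 kJ/kg
condensation at -0.5 °C: -386 kJ/kg
Δh = -75.936 + -386 = -461.94 kJ/kg
Q = ṁ·Δh = 7.375 kg/s × -461.94 kJ/kg = -3406.8 kJ/s
|Q| = 3406.8 kW = 12264 MJ/h

Q_c = 12300 MJ/h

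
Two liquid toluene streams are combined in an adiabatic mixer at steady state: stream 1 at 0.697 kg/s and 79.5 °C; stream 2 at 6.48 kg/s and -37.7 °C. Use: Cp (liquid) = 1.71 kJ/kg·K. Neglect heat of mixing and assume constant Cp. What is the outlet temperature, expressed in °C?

No heat crosses the boundary, so H_out = H_in.
Σ ṁᵢCp,ᵢTᵢ = 0.697×1.71×79.5 + 6.48×1.71×-37.7 = -322.99
Σ ṁᵢCp,ᵢ = 0.697×1.71 + 6.48×1.71 = 12.273
T_out = -322.99 / 12.273 = -26.318 °C

T_out = -26.3 °C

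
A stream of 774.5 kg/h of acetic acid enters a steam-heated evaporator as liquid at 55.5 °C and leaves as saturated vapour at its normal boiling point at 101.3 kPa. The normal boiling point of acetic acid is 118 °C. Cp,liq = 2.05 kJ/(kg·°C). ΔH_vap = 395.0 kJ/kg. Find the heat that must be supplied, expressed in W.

liquid 55.5→118 °C: 128.12 kJ/kg
vaporisation at 118 °C: 395 kJ/kg
Δh = 128.12 + 395 = 523.12 kJ/kg
Q = ṁ·Δh = 774.5 kg/h × 523.12 kJ/kg = 405160 kJ/h
|Q| = 112.54 kW = 112540 W

Q = 113000 W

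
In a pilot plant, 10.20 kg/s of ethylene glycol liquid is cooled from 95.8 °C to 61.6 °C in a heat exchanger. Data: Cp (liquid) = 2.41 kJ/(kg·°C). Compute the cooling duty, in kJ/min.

Q = ṁ·Cp·ΔT = 10.20 × 2.41 × (61.6 − 95.8) = -840.7 kJ/s
Cooling duty = 50442 kJ/min

Q_c = 50400 kJ/min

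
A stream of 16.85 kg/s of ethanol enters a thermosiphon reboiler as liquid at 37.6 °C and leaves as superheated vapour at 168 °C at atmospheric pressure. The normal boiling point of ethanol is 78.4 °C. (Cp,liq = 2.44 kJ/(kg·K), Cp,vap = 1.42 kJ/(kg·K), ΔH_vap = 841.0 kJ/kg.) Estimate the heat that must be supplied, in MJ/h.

liquid 37.6→78.4 °C: 99.552 kJ/kg
vaporisation at 78.4 °C: 841 kJ/kg
vapour 78.4→168 °C: 127.23 kJ/kg
Δh = 99.552 + 841 + 127.23 = 1067.8 kJ/kg
Q = ṁ·Δh = 16.85 kg/s × 1067.8 kJ/kg = 17992 kJ/s
|Q| = 17992 kW = 64772 MJ/h

Q = 64800 MJ/h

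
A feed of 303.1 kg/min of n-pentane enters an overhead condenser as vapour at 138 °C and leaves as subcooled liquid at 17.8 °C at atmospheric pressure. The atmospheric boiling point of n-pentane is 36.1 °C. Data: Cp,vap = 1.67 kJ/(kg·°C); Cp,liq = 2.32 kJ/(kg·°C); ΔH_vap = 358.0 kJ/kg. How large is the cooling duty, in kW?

Q_c = 2880 kW

vapour 138→36.1 °C: -170.17 kJ/kg
condensation at 36.1 °C: -358 kJ/kg
liquid 36.1→17.8 °C: -42.456 kJ/kg
Δh = -170.17 + -358 + -42.456 = -570.63 kJ/kg
Q = ṁ·Δh = 303.1 kg/min × -570.63 kJ/kg = -172960 kJ/min
|Q| = 2882.6 kW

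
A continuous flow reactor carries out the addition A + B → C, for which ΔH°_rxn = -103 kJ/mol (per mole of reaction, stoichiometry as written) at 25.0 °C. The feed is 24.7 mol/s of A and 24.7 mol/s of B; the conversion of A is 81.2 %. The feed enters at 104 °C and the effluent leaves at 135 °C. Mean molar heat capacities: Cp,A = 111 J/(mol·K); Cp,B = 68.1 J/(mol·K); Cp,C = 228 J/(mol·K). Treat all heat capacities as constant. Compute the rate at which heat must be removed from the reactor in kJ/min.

Extent of reaction ξ = 0.812 × 24.7 = 20.056 mol/s
Reaction term: ξ·ΔH°_rxn = 20.056 × -103 = -2065.8 kJ/s
Sensible, feed 104→25 °C: -349.48 kJ/s
Outlet flows (mol/s): A 4.6436, B 4.6436, C 20.056
Sensible, products 25→135 °C: 594.5 kJ/s
Q = ΔH = -1820.8 kJ/s = -1820.8 kW
Heat removed = 109250 kJ/min

Q_out = 109000 kJ/min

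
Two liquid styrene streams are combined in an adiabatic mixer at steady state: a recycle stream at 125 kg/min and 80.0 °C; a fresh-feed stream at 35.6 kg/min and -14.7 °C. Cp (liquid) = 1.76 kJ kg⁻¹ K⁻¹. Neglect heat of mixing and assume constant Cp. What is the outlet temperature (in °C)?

T_out = 59.0 °C

No heat crosses the boundary, so H_out = H_in.
T_out = Σ ṁᵢCp,ᵢTᵢ / Σ ṁᵢCp,ᵢ
      = 16679 / 282.66 = 59.008 °C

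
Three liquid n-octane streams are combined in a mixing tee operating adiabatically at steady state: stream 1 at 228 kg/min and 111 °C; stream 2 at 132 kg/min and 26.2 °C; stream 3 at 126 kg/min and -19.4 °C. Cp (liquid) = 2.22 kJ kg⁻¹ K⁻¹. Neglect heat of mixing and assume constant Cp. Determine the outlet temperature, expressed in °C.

T_out = 54.2 °C

Energy balance with Q = 0: Σ ṁᵢCp,ᵢ(T_out − Tᵢ) = 0
Σ ṁᵢCp,ᵢTᵢ = 228×2.22×111 + 132×2.22×26.2 + 126×2.22×-19.4 = 58435
Σ ṁᵢCp,ᵢ = 228×2.22 + 132×2.22 + 126×2.22 = 1078.9
T_out = 58435 / 1078.9 = 54.16 °C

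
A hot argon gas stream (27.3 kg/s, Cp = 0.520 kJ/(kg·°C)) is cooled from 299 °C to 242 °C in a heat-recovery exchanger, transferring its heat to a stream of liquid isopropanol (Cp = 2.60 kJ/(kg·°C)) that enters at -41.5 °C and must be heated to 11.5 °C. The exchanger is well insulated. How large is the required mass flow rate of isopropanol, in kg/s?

Heat released by hot stream: Q = 27.3 × 0.520 × (299 − 242) = 809.17 kJ/s
Energy balance on cold side (adiabatic exchanger): Q = ṁ_c·Cp_c·(T_c,out − T_c,in)
ṁ_c = 809.17 / [2.60 × (11.5 − -41.5)] = 5.8721 kg/s

ṁ_c = 5.87 kg/s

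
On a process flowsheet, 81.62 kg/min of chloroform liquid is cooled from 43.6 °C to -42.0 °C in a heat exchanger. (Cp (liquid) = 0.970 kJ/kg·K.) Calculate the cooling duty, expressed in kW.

Q_c = 113 kW

Q = ṁ·Cp·ΔT = 81.62 × 0.970 × (-42.0 − 43.6) = -6777.1 kJ/min
Converting: 6777.1 / 60 s = 112.95 kW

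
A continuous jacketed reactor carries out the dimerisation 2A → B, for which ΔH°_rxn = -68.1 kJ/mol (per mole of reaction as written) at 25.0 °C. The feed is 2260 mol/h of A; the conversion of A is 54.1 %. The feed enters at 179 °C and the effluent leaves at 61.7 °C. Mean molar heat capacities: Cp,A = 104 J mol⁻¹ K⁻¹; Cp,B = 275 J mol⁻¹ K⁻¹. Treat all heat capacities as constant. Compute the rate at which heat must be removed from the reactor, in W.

Q_out = 18800 W

Extent of reaction ξ = 0.541 × 2260 / 2 = 611.33 mol/h
Reaction term: ξ·ΔH°_rxn = 611.33 × -68.1 = -41632 kJ/h
Sensible, feed 179→25 °C: -36196 kJ/h
Outlet flows (mol/h): A 1037.3, B 611.33
Sensible, products 25→61.7 °C: 10129 kJ/h
Q = ΔH = -67699 kJ/h = -18.805 kW
Heat removed = 18805 W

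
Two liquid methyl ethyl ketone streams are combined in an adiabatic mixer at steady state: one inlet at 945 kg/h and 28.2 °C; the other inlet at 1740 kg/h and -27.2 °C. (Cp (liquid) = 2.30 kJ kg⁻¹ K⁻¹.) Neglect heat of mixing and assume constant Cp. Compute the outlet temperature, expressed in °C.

Adiabatic, steady state ⇒ Σ ṁᵢCp,ᵢ(T_out − Tᵢ) = 0
T_out = Σ ṁᵢCp,ᵢTᵢ / Σ ṁᵢCp,ᵢ
      = -47562 / 6175.5 = -7.7017 °C

T_out = -7.70 °C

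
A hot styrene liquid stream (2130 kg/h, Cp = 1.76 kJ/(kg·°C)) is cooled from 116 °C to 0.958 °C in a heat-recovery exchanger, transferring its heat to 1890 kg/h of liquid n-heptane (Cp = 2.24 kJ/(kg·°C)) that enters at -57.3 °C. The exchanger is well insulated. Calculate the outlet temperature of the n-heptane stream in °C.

T_c,out = 44.6 °C

Heat released by hot stream: Q = 2130 × 1.76 × (116 − 0.958) = 431270 kJ/h
Energy balance on cold side (adiabatic exchanger): Q = ṁ_c·Cp_c·(T_c,out − T_c,in)
T_c,out = -57.3 + 431270/(1890 × 2.24) = 44.568 °C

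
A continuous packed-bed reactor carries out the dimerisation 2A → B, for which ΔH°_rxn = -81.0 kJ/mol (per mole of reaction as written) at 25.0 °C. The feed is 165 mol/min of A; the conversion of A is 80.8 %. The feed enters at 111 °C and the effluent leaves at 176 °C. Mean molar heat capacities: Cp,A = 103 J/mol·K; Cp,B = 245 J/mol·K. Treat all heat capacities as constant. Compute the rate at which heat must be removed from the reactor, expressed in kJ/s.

Q_out = 65.0 kJ/s

Extent of reaction ξ = 0.808 × 165 / 2 = 66.66 mol/min
Reaction term: ξ·ΔH°_rxn = 66.66 × -81.0 = -5399.5 kJ/min
Sensible, feed 111→25 °C: -1461.6 kJ/min
Outlet flows (mol/min): A 31.68, B 66.66
Sensible, products 25→176 °C: 2958.8 kJ/min
Q = ΔH = -3902.2 kJ/min = -65.037 kW
Heat removed = 65.037 kJ/s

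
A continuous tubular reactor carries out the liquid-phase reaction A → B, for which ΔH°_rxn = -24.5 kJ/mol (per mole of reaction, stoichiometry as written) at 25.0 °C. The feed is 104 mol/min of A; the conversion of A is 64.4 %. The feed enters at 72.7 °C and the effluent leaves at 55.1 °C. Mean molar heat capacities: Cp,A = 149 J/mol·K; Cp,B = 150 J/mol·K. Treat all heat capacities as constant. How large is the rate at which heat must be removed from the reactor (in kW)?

Q_out = 31.9 kW

Extent of reaction ξ = 0.644 × 104 = 66.976 mol/min
Reaction term: ξ·ΔH°_rxn = 66.976 × -24.5 = -1640.9 kJ/min
Sensible, feed 72.7→25 °C: -739.16 kJ/min
Outlet flows (mol/min): A 37.024, B 66.976
Sensible, products 25→55.1 °C: 468.45 kJ/min
Q = ΔH = -1911.6 kJ/min = -31.86 kW
Heat removed = 31.86 kW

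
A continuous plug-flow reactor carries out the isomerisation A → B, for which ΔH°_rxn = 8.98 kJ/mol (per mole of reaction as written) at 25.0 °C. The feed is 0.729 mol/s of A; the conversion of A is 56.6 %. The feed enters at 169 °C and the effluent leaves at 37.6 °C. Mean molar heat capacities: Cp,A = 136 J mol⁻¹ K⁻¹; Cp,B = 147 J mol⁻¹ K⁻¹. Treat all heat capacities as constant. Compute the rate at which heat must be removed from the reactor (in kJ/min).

Q_out = 556 kJ/min

Extent of reaction ξ = 0.566 × 0.729 = 0.41261 mol/s
Reaction term: ξ·ΔH°_rxn = 0.41261 × 8.98 = 3.7053 kJ/s
Sensible, feed 169→25 °C: -14.277 kJ/s
Outlet flows (mol/s): A 0.31639, B 0.41261
Sensible, products 25→37.6 °C: 1.3064 kJ/s
Q = ΔH = -9.2651 kJ/s = -9.2651 kW
Heat removed = 555.9 kJ/min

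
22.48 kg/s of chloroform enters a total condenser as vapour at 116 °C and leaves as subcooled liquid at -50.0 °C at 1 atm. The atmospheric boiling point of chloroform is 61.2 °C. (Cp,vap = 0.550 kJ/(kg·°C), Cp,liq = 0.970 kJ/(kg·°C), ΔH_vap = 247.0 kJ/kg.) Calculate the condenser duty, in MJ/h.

vapour 116→61.2 °C: -30.14 kJ/kg
condensation at 61.2 °C: -247 kJ/kg
liquid 61.2→-50.0 °C: -107.86 kJ/kg
Δh = -30.14 + -247 + -107.86 = -385 kJ/kg
Q = ṁ·Δh = 22.48 kg/s × -385 kJ/kg = -8654.9 kJ/s
|Q| = 8654.9 kW = 31158 MJ/h

Q_c = 31200 MJ/h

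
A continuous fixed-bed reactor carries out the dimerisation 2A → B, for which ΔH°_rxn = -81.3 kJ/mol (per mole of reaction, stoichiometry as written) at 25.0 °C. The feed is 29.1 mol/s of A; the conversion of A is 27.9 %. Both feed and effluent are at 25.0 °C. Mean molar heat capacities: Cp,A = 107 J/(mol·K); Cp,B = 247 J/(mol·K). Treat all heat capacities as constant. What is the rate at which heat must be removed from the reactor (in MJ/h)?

Q_out = 1190 MJ/h

Extent of reaction ξ = 0.279 × 29.1 / 2 = 4.0595 mol/s
Reaction term: ξ·ΔH°_rxn = 4.0595 × -81.3 = -330.03 kJ/s
Q = ΔH = -330.03 kJ/s = -330.03 kW
Heat removed = 1188.1 MJ/h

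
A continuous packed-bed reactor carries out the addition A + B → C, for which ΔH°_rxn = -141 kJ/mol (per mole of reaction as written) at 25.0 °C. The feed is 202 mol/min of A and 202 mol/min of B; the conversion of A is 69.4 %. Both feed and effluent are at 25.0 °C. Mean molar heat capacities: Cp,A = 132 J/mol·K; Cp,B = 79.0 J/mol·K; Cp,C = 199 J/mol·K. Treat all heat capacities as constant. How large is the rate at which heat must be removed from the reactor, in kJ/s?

Extent of reaction ξ = 0.694 × 202 = 140.19 mol/min
Reaction term: ξ·ΔH°_rxn = 140.19 × -141 = -19767 kJ/min
Q = ΔH = -19767 kJ/min = -329.44 kW
Heat removed = 329.44 kJ/s

Q_out = 329 kJ/s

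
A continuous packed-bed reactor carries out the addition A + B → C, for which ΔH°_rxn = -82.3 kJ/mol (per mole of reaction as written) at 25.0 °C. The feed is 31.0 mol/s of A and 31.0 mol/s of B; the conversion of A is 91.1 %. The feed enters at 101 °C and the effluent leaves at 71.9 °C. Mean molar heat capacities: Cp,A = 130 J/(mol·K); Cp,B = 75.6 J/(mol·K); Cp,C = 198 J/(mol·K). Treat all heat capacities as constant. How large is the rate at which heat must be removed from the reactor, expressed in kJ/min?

Extent of reaction ξ = 0.911 × 31.0 = 28.241 mol/s
Reaction term: ξ·ΔH°_rxn = 28.241 × -82.3 = -2324.2 kJ/s
Sensible, feed 101→25 °C: -484.39 kJ/s
Outlet flows (mol/s): A 2.759, B 2.759, C 28.241
Sensible, products 25→71.9 °C: 288.86 kJ/s
Q = ΔH = -2519.8 kJ/s = -2519.8 kW
Heat removed = 151190 kJ/min

Q_out = 151000 kJ/min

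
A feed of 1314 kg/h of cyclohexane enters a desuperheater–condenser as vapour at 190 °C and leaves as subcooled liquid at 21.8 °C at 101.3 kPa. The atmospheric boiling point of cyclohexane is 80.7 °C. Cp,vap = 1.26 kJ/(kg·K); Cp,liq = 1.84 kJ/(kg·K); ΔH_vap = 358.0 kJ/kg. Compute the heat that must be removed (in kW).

Q_c = 220 kW

vapour 190→80.7 °C: -137.72 kJ/kg
condensation at 80.7 °C: -358 kJ/kg
liquid 80.7→21.8 °C: -108.38 kJ/kg
Δh = -137.72 + -358 + -108.38 = -604.09 kJ/kg
Q = ṁ·Δh = 1314 kg/h × -604.09 kJ/kg = -793780 kJ/h
|Q| = 220.49 kW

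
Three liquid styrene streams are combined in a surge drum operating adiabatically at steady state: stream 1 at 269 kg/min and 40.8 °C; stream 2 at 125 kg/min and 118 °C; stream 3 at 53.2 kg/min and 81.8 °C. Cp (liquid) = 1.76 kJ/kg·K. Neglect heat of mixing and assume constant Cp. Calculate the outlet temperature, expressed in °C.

T_out = 67.3 °C

Adiabatic, steady state ⇒ Σ ṁᵢCp,ᵢ(T_out − Tᵢ) = 0
T_out = Σ ṁᵢCp,ᵢTᵢ / Σ ṁᵢCp,ᵢ
      = 52935 / 787.07 = 67.256 °C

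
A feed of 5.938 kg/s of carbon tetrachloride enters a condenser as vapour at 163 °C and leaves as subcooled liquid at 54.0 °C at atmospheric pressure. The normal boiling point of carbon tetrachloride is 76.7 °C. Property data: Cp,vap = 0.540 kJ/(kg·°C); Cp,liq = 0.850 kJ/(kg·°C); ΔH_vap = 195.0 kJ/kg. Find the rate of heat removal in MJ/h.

Q_c = 5580 MJ/h

vapour 163→76.7 °C: -46.602 kJ/kg
condensation at 76.7 °C: -195 kJ/kg
liquid 76.7→54.0 °C: -19.295 kJ/kg
Δh = -46.602 + -195 + -19.295 = -260.9 kJ/kg
Q = ṁ·Δh = 5.938 kg/s × -260.9 kJ/kg = -1549.2 kJ/s
|Q| = 1549.2 kW = 5577.1 MJ/h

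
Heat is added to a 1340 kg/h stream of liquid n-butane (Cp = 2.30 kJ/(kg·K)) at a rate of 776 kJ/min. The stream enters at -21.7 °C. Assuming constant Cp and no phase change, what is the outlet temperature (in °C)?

Q = 776 kJ/min = 46560 kJ/h
ΔT = Q/(ṁ·Cp) = 46560/(1340×2.30) = 15.107 K
T_out = -21.7 + 15.107 = -6.5929 °C

T_out = -6.59 °C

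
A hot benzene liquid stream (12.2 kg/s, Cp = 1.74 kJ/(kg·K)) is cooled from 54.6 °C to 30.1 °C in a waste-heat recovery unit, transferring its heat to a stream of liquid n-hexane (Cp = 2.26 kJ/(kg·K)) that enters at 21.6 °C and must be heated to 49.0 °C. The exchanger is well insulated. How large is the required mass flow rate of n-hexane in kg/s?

Heat released by hot stream: Q = 12.2 × 1.74 × (54.6 − 30.1) = 520.09 kJ/s
Energy balance on cold side (adiabatic exchanger): Q = ṁ_c·Cp_c·(T_c,out − T_c,in)
ṁ_c = 520.09 / [2.26 × (49.0 − 21.6)] = 8.3988 kg/s

ṁ_c = 8.40 kg/s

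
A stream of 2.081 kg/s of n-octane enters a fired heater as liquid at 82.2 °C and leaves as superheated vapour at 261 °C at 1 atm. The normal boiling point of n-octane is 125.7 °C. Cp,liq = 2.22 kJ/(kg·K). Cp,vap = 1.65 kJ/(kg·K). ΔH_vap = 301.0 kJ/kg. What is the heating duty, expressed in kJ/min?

Q = 77500 kJ/min

liquid 82.2→125.7 °C: 96.57 kJ/kg
vaporisation at 125.7 °C: 301 kJ/kg
vapour 125.7→261 °C: 223.25 kJ/kg
Δh = 96.57 + 301 + 223.25 = 620.82 kJ/kg
Q = ṁ·Δh = 2.081 kg/s × 620.82 kJ/kg = 1291.9 kJ/s
|Q| = 1291.9 kW = 77515 kJ/min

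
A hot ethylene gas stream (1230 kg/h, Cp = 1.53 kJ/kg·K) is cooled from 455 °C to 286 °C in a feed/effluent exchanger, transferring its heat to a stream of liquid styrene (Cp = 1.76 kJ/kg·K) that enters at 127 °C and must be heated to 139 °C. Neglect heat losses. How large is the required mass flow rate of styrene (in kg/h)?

ṁ_c = 15100 kg/h

Heat released by hot stream: Q = 1230 × 1.53 × (455 − 286) = 318040 kJ/h
Energy balance on cold side (adiabatic exchanger): Q = ṁ_c·Cp_c·(T_c,out − T_c,in)
ṁ_c = 318040 / [1.76 × (139 − 127)] = 15059 kg/h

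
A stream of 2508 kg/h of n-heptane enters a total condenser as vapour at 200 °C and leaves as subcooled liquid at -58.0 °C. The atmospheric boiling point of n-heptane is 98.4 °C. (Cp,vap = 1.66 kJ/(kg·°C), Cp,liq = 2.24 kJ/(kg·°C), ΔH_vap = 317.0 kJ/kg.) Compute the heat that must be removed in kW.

Q_c = 582 kW

vapour 200→98.4 °C: -168.66 kJ/kg
condensation at 98.4 °C: -317 kJ/kg
liquid 98.4→-58.0 °C: -350.34 kJ/kg
Δh = -168.66 + -317 + -350.34 = -835.99 kJ/kg
Q = ṁ·Δh = 2508 kg/h × -835.99 kJ/kg = -2.0967e+06 kJ/h
|Q| = 582.41 kW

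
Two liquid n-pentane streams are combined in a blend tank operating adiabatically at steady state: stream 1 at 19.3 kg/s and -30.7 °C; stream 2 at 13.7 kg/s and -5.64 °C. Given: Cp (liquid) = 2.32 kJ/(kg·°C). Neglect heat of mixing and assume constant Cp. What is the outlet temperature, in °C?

Energy balance with Q = 0: Σ ṁᵢCp,ᵢ(T_out − Tᵢ) = 0
T_out = Σ ṁᵢCp,ᵢTᵢ / Σ ṁᵢCp,ᵢ
      = -1553.9 / 76.56 = -20.296 °C

T_out = -20.3 °C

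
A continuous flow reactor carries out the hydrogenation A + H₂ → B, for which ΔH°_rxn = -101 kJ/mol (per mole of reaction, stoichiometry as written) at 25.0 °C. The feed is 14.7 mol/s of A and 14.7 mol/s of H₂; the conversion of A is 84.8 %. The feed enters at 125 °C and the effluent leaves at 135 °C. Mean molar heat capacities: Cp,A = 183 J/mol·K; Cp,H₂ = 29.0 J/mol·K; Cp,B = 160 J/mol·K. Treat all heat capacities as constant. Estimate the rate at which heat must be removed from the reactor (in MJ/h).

Q_out = 4680 MJ/h

Extent of reaction ξ = 0.848 × 14.7 = 12.466 mol/s
Reaction term: ξ·ΔH°_rxn = 12.466 × -101 = -1259 kJ/s
Sensible, feed 125→25 °C: -311.64 kJ/s
Outlet flows (mol/s): A 2.2344, H₂ 2.2344, B 12.466
Sensible, products 25→135 °C: 271.5 kJ/s
Q = ΔH = -1299.2 kJ/s = -1299.2 kW
Heat removed = 4677 MJ/h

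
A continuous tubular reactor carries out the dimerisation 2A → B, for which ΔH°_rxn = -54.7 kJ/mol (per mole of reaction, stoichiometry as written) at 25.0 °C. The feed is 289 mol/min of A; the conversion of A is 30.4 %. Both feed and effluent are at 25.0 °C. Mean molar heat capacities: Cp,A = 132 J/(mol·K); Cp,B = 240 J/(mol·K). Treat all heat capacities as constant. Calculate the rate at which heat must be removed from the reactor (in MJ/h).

Extent of reaction ξ = 0.304 × 289 / 2 = 43.928 mol/min
Reaction term: ξ·ΔH°_rxn = 43.928 × -54.7 = -2402.9 kJ/min
Q = ΔH = -2402.9 kJ/min = -40.048 kW
Heat removed = 144.17 MJ/h

Q_out = 144 MJ/h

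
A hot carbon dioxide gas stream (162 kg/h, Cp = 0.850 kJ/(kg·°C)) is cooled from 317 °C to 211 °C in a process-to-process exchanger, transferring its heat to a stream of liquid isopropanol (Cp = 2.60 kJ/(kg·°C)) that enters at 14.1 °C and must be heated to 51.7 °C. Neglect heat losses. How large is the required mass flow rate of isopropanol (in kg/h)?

Heat released by hot stream: Q = 162 × 0.850 × (317 − 211) = 14596 kJ/h
Energy balance on cold side (adiabatic exchanger): Q = ṁ_c·Cp_c·(T_c,out − T_c,in)
ṁ_c = 14596 / [2.60 × (51.7 − 14.1)] = 149.31 kg/h

ṁ_c = 149 kg/h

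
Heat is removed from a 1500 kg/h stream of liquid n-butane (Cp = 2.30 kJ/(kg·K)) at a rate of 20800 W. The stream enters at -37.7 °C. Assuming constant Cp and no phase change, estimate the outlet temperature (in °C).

T_out = -59.4 °C

Q = 20800 W = 74880 kJ/h
ΔT = Q/(ṁ·Cp) = 74880/(1500×2.30) = 21.704 K
T_out = -37.7 − 21.704 = -59.404 °C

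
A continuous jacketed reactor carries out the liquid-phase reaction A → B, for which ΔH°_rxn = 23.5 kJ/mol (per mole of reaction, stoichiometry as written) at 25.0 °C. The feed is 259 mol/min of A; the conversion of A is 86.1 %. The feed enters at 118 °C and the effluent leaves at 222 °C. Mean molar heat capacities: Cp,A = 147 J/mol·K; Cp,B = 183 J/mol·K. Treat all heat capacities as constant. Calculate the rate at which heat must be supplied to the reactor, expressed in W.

Q_in = 180000 W

Extent of reaction ξ = 0.861 × 259 = 223 mol/min
Reaction term: ξ·ΔH°_rxn = 223 × 23.5 = 5240.5 kJ/min
Sensible, feed 118→25 °C: -3540.8 kJ/min
Outlet flows (mol/min): A 36.001, B 223
Sensible, products 25→222 °C: 9081.9 kJ/min
Q = ΔH = 10782 kJ/min = 179.69 kW
Heat supplied = 179690 W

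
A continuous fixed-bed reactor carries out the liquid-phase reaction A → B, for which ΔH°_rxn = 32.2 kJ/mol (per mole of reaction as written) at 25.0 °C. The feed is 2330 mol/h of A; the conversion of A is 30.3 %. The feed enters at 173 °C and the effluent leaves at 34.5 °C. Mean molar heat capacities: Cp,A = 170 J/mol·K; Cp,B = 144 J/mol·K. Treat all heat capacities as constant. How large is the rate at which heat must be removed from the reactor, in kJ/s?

Extent of reaction ξ = 0.303 × 2330 = 705.99 mol/h
Reaction term: ξ·ΔH°_rxn = 705.99 × 32.2 = 22733 kJ/h
Sensible, feed 173→25 °C: -58623 kJ/h
Outlet flows (mol/h): A 1624, B 705.99
Sensible, products 25→34.5 °C: 3588.6 kJ/h
Q = ΔH = -32301 kJ/h = -8.9726 kW
Heat removed = 8.9726 kJ/s

Q_out = 8.97 kJ/s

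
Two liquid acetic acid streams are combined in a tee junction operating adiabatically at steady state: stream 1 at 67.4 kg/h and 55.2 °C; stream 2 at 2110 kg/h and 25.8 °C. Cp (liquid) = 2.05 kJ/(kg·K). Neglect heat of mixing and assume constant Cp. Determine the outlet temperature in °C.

T_out = 26.7 °C

Energy balance with Q = 0: Σ ṁᵢCp,ᵢ(T_out − Tᵢ) = 0
T_out = Σ ṁᵢCp,ᵢTᵢ / Σ ṁᵢCp,ᵢ
      = 119220 / 4463.7 = 26.71 °C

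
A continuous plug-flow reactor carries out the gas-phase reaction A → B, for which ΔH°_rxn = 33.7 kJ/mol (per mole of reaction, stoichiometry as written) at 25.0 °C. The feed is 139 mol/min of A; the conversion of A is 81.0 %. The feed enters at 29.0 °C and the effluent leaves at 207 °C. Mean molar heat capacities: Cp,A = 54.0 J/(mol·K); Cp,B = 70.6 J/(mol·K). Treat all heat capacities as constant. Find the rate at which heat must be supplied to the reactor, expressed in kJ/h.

Q_in = 328000 kJ/h

Extent of reaction ξ = 0.810 × 139 = 112.59 mol/min
Reaction term: ξ·ΔH°_rxn = 112.59 × 33.7 = 3794.3 kJ/min
Sensible, feed 29.0→25 °C: -30.024 kJ/min
Outlet flows (mol/min): A 26.41, B 112.59
Sensible, products 25→207 °C: 1706.2 kJ/min
Q = ΔH = 5470.5 kJ/min = 91.175 kW
Heat supplied = 328230 kJ/h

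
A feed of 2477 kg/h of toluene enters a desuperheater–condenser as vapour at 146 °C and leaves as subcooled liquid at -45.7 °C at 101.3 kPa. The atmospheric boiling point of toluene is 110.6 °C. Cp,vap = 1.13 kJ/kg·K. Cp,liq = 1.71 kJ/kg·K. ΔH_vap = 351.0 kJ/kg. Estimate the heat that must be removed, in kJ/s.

vapour 146→110.6 °C: -40.002 kJ/kg
condensation at 110.6 °C: -351 kJ/kg
liquid 110.6→-45.7 °C: -267.27 kJ/kg
Δh = -40.002 + -351 + -267.27 = -658.27 kJ/kg
Q = ṁ·Δh = 2477 kg/h × -658.27 kJ/kg = -1.6305e+06 kJ/h
|Q| = 452.93 kW

Q_c = 453 kJ/s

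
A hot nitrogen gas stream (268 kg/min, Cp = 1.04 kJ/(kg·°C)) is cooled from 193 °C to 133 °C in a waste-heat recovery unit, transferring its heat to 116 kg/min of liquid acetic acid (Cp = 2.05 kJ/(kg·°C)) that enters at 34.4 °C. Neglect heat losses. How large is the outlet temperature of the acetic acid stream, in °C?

T_c,out = 105 °C

Heat released by hot stream: Q = 268 × 1.04 × (193 − 133) = 16723 kJ/min
Energy balance on cold side (adiabatic exchanger): Q = ṁ_c·Cp_c·(T_c,out − T_c,in)
T_c,out = 34.4 + 16723/(116 × 2.05) = 104.72 °C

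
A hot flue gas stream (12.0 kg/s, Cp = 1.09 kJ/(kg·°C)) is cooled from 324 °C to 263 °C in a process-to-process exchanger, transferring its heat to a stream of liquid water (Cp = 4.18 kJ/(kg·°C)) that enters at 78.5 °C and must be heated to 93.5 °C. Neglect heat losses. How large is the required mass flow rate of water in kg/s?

Heat released by hot stream: Q = 12.0 × 1.09 × (324 − 263) = 797.88 kJ/s
Energy balance on cold side (adiabatic exchanger): Q = ṁ_c·Cp_c·(T_c,out − T_c,in)
ṁ_c = 797.88 / [4.18 × (93.5 − 78.5)] = 12.725 kg/s

ṁ_c = 12.7 kg/s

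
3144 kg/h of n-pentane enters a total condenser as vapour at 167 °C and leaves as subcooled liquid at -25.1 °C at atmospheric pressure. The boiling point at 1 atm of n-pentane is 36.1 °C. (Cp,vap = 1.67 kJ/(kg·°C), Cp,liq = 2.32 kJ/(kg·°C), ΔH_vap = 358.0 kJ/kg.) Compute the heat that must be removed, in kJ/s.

Q_c = 628 kJ/s

vapour 167→36.1 °C: -218.6 kJ/kg
condensation at 36.1 °C: -358 kJ/kg
liquid 36.1→-25.1 °C: -141.98 kJ/kg
Δh = -218.6 + -358 + -141.98 = -718.59 kJ/kg
Q = ṁ·Δh = 3144 kg/h × -718.59 kJ/kg = -2.2592e+06 kJ/h
|Q| = 627.57 kW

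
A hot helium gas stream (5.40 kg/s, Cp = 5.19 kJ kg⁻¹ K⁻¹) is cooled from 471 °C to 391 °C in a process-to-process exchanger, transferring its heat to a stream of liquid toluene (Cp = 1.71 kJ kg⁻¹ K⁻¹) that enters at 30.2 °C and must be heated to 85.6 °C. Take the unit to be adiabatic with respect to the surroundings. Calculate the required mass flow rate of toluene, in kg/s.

Heat released by hot stream: Q = 5.40 × 5.19 × (471 − 391) = 2242.1 kJ/s
Energy balance on cold side (adiabatic exchanger): Q = ṁ_c·Cp_c·(T_c,out − T_c,in)
ṁ_c = 2242.1 / [1.71 × (85.6 − 30.2)] = 23.667 kg/s

ṁ_c = 23.7 kg/s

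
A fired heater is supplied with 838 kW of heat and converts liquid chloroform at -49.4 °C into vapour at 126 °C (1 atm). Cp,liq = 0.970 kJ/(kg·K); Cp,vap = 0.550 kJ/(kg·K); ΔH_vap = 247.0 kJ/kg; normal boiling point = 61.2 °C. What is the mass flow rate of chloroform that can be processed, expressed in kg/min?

Δh = 0.970×(61.2−-49.4) + 247.0 + 0.550×(126−61.2) = 389.92 kJ/kg
Q = 838 kW = 838 kJ/s = 50280 kJ/min
ṁ = Q/Δh = 50280 / 389.92 = 128.95 kg/min

ṁ = 129 kg/min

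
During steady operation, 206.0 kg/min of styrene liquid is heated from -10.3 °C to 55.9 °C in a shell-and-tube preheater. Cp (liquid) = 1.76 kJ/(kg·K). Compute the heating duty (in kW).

Q = 400 kW

Q = ṁ·Cp·ΔT = 206.0 × 1.76 × (55.9 − -10.3) = 24001 kJ/min
Converting: 24001 / 60 s = 400.02 kW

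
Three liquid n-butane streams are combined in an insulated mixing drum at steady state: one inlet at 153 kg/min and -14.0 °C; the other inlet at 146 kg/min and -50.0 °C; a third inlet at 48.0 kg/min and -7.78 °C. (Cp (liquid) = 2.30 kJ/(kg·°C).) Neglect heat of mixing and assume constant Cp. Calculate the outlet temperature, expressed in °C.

T_out = -28.3 °C

No heat crosses the boundary, so H_out = H_in.
T_out = Σ ṁᵢCp,ᵢTᵢ / Σ ṁᵢCp,ᵢ
      = -22576 / 798.1 = -28.287 °C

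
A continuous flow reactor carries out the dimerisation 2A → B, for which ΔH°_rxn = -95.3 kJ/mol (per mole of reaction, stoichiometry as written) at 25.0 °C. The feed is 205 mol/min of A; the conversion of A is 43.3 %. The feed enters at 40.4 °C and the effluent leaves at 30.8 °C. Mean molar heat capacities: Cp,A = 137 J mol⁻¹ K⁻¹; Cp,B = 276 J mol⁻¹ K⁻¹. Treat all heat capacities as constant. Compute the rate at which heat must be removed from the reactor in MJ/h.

Extent of reaction ξ = 0.433 × 205 / 2 = 44.383 mol/min
Reaction term: ξ·ΔH°_rxn = 44.383 × -95.3 = -4229.7 kJ/min
Sensible, feed 40.4→25 °C: -432.51 kJ/min
Outlet flows (mol/min): A 116.23, B 44.383
Sensible, products 25→30.8 °C: 163.41 kJ/min
Q = ΔH = -4498.8 kJ/min = -74.979 kW
Heat removed = 269.93 MJ/h

Q_out = 270 MJ/h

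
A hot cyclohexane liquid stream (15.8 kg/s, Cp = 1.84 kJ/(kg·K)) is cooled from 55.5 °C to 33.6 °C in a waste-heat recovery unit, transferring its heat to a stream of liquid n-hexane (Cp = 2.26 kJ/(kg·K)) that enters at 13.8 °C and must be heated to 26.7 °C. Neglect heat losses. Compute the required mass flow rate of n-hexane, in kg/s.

Heat released by hot stream: Q = 15.8 × 1.84 × (55.5 − 33.6) = 636.68 kJ/s
Energy balance on cold side (adiabatic exchanger): Q = ṁ_c·Cp_c·(T_c,out − T_c,in)
ṁ_c = 636.68 / [2.26 × (26.7 − 13.8)] = 21.838 kg/s

ṁ_c = 21.8 kg/s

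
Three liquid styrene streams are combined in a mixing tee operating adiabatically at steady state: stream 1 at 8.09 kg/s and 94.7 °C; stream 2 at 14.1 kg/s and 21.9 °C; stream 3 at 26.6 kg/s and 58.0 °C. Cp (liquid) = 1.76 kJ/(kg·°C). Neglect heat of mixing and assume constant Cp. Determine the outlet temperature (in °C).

T_out = 53.7 °C

Adiabatic, steady state ⇒ Σ ṁᵢCp,ᵢ(T_out − Tᵢ) = 0
Σ ṁᵢCp,ᵢTᵢ = 8.09×1.76×94.7 + 14.1×1.76×21.9 + 26.6×1.76×58.0 = 4607.2
Σ ṁᵢCp,ᵢ = 8.09×1.76 + 14.1×1.76 + 26.6×1.76 = 85.87
T_out = 4607.2 / 85.87 = 53.653 °C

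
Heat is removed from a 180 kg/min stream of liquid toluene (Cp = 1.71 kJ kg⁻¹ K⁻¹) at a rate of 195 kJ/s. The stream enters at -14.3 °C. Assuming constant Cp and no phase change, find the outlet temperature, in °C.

T_out = -52.3 °C

Q = 195 kJ/s = 11700 kJ/min
ΔT = Q/(ṁ·Cp) = 11700/(180×1.71) = 38.012 K
T_out = -14.3 − 38.012 = -52.312 °C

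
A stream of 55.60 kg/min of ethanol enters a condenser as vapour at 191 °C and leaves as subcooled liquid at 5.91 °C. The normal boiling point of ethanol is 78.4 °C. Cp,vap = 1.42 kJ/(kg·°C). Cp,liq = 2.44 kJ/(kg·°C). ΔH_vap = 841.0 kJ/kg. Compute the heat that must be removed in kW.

vapour 191→78.4 °C: -159.89 kJ/kg
condensation at 78.4 °C: -841 kJ/kg
liquid 78.4→5.91 °C: -176.88 kJ/kg
Δh = -159.89 + -841 + -176.88 = -1177.8 kJ/kg
Q = ṁ·Δh = 55.60 kg/min × -1177.8 kJ/kg = -65484 kJ/min
|Q| = 1091.4 kW

Q_c = 1090 kW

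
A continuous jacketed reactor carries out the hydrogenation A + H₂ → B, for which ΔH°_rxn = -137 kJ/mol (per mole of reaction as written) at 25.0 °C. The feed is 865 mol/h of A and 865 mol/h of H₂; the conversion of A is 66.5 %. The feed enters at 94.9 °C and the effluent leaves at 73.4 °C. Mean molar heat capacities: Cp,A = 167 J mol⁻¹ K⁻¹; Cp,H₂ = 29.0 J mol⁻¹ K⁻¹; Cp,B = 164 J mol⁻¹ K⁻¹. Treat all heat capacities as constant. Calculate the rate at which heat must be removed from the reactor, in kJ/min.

Q_out = 1390 kJ/min

Extent of reaction ξ = 0.665 × 865 = 575.23 mol/h
Reaction term: ξ·ΔH°_rxn = 575.23 × -137 = -78806 kJ/h
Sensible, feed 94.9→25 °C: -11851 kJ/h
Outlet flows (mol/h): A 289.77, H₂ 289.77, B 575.23
Sensible, products 25→73.4 °C: 7314.8 kJ/h
Q = ΔH = -83342 kJ/h = -23.151 kW
Heat removed = 1389 kJ/min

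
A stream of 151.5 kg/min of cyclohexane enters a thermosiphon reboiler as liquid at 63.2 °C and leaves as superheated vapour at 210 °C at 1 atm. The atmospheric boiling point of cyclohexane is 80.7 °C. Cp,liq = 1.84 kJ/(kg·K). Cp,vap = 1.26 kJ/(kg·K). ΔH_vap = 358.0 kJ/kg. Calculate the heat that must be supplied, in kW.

liquid 63.2→80.7 °C: 32.2 kJ/kg
vaporisation at 80.7 °C: 358 kJ/kg
vapour 80.7→210 °C: 162.92 kJ/kg
Δh = 32.2 + 358 + 162.92 = 553.12 kJ/kg
Q = ṁ·Δh = 151.5 kg/min × 553.12 kJ/kg = 83797 kJ/min
|Q| = 1396.6 kW

Q = 1400 kW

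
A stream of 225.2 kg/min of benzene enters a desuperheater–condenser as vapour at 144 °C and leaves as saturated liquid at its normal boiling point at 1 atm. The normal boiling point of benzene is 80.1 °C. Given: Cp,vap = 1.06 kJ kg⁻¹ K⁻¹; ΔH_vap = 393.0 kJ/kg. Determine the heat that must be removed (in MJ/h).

Q_c = 6230 MJ/h

vapour 144→80.1 °C: -67.734 kJ/kg
condensation at 80.1 °C: -393 kJ/kg
Δh = -67.734 + -393 = -460.73 kJ/kg
Q = ṁ·Δh = 225.2 kg/min × -460.73 kJ/kg = -103760 kJ/min
|Q| = 1729.3 kW = 6225.4 MJ/h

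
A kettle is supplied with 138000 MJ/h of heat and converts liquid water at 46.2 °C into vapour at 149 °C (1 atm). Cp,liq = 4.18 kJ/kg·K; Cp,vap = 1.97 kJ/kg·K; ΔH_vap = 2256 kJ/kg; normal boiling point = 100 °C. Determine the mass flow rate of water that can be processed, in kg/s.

ṁ = 14.9 kg/s

Δh = 4.18×(100−46.2) + 2256 + 1.97×(149−100) = 2577.4 kJ/kg
Q = 138000 MJ/h = 38333 kJ/s = 38333 kJ/s
ṁ = Q/Δh = 38333 / 2577.4 = 14.873 kg/s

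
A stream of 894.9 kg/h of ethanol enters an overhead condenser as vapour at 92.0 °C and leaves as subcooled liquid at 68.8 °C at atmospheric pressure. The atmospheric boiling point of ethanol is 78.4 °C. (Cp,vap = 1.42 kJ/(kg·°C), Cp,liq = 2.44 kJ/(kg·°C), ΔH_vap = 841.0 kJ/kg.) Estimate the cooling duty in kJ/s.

Q_c = 220 kJ/s

vapour 92.0→78.4 °C: -19.312 kJ/kg
condensation at 78.4 °C: -841 kJ/kg
liquid 78.4→68.8 °C: -23.424 kJ/kg
Δh = -19.312 + -841 + -23.424 = -883.74 kJ/kg
Q = ṁ·Δh = 894.9 kg/h × -883.74 kJ/kg = -790860 kJ/h
|Q| = 219.68 kW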